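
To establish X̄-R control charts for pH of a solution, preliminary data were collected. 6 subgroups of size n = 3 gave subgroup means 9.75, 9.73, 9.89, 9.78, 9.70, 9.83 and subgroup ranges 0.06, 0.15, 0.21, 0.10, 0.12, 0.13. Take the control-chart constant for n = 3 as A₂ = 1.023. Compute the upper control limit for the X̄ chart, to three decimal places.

9.911

X̄̄ = (9.75 + 9.73 + 9.89 + 9.78 + 9.70 + 9.83) / 6 = 58.6800 / 6 = 9.7800
R̄ = (0.06 + 0.15 + 0.21 + 0.10 + 0.12 + 0.13) / 6 = 0.7700 / 6 = 0.1283
UCL = X̄̄ + A₂·R̄ = 9.7800 + 1.023 × 0.1283 = 9.9113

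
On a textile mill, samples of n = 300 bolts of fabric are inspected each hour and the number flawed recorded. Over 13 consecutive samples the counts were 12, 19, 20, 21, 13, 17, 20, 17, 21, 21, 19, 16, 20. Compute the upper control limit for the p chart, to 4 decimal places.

p̄ = Σdᵢ / (k·n) = 236 / (13 × 300) = 0.06051
UCL = p̄ + 3·√(p̄(1−p̄)/n) = 0.06051 + 3 × √(0.06051×0.93949/300) = 0.06051 + 3 × 0.01377 = 0.10181

0.1018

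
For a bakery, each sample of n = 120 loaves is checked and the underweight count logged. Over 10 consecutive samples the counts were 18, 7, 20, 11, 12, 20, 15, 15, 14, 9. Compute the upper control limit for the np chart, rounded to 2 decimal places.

24.68

p̄ = Σdᵢ / (k·n) = 141 / (10 × 120) = 0.11750
UCL = np̄ + 3·√(np̄(1−p̄)) = 14.1000 + 3 × √(14.1000×0.88250) = 14.1000 + 3 × 3.5275 = 24.6825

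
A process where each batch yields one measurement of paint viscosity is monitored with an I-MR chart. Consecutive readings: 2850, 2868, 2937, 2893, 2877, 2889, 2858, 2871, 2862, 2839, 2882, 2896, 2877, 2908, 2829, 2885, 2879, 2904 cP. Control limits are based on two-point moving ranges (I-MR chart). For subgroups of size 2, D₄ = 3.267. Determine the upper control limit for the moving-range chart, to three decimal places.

97.626

Moving ranges: 18, 69, 44, 16, 12, 31, 13, 9, 23, 43, 14, 19, 31, 79, 56, 6, 25; M̄R̄ = 508.0000 / 17 = 29.8824
UCL_MR = D₄·M̄R̄ = 3.267 × 29.8824 = 97.6256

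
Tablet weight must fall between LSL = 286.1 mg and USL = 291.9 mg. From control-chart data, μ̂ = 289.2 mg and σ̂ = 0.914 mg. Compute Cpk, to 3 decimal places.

Cpu = (USL − μ̂) / (3σ̂) = (291.9 − 289.2) / (3 × 0.914) = 0.9847; Cpl = (μ̂ − LSL) / (3σ̂) = (289.2 − 286.1) / (3 × 0.914) = 1.1306; Cpk = min(Cpu, Cpl) = 0.9847

0.985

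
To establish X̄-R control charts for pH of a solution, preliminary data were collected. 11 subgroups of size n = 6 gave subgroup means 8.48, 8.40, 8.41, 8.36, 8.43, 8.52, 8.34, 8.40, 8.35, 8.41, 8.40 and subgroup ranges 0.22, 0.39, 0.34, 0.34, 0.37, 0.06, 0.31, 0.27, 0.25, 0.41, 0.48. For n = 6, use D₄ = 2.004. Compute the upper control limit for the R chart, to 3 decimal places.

0.627

R̄ = (0.22 + 0.39 + 0.34 + 0.34 + 0.37 + 0.06 + 0.31 + 0.27 + 0.25 + 0.41 + 0.48) / 11 = 3.4400 / 11 = 0.3127
UCL_R = D₄·R̄ = 2.004 × 0.3127 = 0.6267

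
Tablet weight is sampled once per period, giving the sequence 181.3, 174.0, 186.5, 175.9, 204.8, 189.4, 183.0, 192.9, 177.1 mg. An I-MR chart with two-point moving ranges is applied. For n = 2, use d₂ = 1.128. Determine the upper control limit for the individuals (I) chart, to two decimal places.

220.49

X̄ = (181.3 + 174.0 + 186.5 + 175.9 + 204.8 + 189.4 + 183.0 + 192.9 + 177.1) / 9 = 184.9889
Moving ranges: 7.3, 12.5, 10.6, 28.9, 15.4, 6.4, 9.9, 15.8; M̄R̄ = 106.8000 / 8 = 13.3500
UCL = X̄ + 3·M̄R̄/d₂ = 184.9889 + 3 × 13.3500 / 1.128 = 220.4942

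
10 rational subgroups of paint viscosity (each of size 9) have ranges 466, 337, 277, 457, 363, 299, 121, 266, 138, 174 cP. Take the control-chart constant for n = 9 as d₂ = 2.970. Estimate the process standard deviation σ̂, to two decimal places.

97.58

R̄ = (466 + 337 + 277 + 457 + 363 + 299 + 121 + 266 + 138 + 174) / 10 = 289.8000
σ̂ = R̄ / d₂ = 289.8000 / 2.970 = 97.5758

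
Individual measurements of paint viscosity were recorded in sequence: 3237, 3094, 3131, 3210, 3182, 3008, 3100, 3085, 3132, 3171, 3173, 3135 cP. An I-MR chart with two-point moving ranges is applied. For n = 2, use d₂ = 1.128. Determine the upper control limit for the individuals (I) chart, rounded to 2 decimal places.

3305.96

X̄ = (3237 + 3094 + 3131 + 3210 + 3182 + 3008 + 3100 + 3085 + 3132 + 3171 + 3173 + 3135) / 12 = 3138.1667
Moving ranges: 143, 37, 79, 28, 174, 92, 15, 47, 39, 2, 38; M̄R̄ = 694.0000 / 11 = 63.0909
UCL = X̄ + 3·M̄R̄/d₂ = 3138.1667 + 3 × 63.0909 / 1.128 = 3305.9616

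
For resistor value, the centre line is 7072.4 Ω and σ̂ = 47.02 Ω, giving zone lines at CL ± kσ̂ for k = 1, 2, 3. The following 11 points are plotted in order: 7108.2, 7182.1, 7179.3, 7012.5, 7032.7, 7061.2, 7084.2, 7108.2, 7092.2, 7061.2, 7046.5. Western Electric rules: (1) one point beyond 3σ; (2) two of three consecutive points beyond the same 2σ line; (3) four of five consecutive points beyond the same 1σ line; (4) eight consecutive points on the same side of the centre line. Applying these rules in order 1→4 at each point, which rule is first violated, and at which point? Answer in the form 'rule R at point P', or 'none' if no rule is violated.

Zone of each point (C = within 1σ̂, B = 1σ̂–2σ̂, A = 2σ̂–3σ̂, * = beyond 3σ̂; sign = side of CL): 1:+C, 2:+A, 3:+A, 4:-B, 5:-C, 6:-C, 7:+C, 8:+C, 9:+C, 10:-C, 11:-C
Rule 2 (two of three consecutive points beyond the same 2σ limit) is satisfied at point 3.

rule 2 at point 3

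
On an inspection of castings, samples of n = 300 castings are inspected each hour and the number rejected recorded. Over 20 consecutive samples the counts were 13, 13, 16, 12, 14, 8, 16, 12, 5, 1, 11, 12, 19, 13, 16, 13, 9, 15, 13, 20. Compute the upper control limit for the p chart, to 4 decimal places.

0.0765

p̄ = Σdᵢ / (k·n) = 251 / (20 × 300) = 0.04183
UCL = p̄ + 3·√(p̄(1−p̄)/n) = 0.04183 + 3 × √(0.04183×0.95817/300) = 0.04183 + 3 × 0.01156 = 0.07651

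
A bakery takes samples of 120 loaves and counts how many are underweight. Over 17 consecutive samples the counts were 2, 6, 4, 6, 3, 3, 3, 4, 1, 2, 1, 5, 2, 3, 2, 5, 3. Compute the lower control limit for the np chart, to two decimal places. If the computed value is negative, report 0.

0.00

p̄ = Σdᵢ / (k·n) = 55 / (17 × 120) = 0.02696
LCL = np̄ − 3·√(np̄(1−p̄)) = 3.2353 − 3 × 1.7743 = -2.0875 → 0 (negative, so LCL = 0)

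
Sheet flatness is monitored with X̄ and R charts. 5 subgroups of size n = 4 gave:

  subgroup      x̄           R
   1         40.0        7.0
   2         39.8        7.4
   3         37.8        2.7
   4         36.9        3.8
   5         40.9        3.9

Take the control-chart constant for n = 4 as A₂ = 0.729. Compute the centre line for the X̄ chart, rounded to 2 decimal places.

X̄̄ = (40.0 + 39.8 + 37.8 + 36.9 + 40.9) / 5 = 195.4000 / 5 = 39.0800
CL = X̄̄ = 39.0800

39.08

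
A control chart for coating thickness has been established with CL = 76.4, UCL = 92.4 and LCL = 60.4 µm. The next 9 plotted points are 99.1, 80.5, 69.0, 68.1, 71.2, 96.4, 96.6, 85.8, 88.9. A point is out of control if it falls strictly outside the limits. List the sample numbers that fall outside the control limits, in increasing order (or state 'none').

1, 6, 7

Compare each point to [60.4, 92.4]: sample 1 = 99.1 > UCL; sample 6 = 96.4 > UCL; sample 7 = 96.6 > UCL.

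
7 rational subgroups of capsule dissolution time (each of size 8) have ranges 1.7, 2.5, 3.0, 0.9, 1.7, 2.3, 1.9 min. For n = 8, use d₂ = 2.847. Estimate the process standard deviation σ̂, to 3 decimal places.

R̄ = (1.7 + 2.5 + 3.0 + 0.9 + 1.7 + 2.3 + 1.9) / 7 = 2.0000
σ̂ = R̄ / d₂ = 2.0000 / 2.847 = 0.7025

0.702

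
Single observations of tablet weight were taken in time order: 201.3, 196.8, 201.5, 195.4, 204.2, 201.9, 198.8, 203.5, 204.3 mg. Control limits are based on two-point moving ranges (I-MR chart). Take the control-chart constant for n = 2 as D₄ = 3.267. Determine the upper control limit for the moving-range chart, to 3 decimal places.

Moving ranges: 4.5, 4.7, 6.1, 8.8, 2.3, 3.1, 4.7, 0.8; M̄R̄ = 35.0000 / 8 = 4.3750
UCL_MR = D₄·M̄R̄ = 3.267 × 4.3750 = 14.2931

14.293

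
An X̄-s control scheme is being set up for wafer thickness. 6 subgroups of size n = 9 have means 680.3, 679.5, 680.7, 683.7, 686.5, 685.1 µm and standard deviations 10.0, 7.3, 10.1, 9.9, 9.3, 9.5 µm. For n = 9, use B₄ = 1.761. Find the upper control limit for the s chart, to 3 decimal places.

s̄ = (10.0 + 7.3 + 10.1 + 9.9 + 9.3 + 9.5) / 6 = 9.3500
UCL_s = B₄·s̄ = 1.761 × 9.3500 = 16.4653

16.465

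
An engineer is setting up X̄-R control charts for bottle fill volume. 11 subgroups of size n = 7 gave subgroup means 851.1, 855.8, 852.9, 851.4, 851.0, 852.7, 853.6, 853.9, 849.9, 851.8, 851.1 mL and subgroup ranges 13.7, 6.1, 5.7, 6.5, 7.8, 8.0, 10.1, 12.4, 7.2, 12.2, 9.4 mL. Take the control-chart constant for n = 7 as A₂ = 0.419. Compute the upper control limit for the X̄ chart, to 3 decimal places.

X̄̄ = (851.1 + 855.8 + 852.9 + 851.4 + 851.0 + 852.7 + 853.6 + 853.9 + 849.9 + 851.8 + 851.1) / 11 = 9375.2000 / 11 = 852.2909
R̄ = (13.7 + 6.1 + 5.7 + 6.5 + 7.8 + 8.0 + 10.1 + 12.4 + 7.2 + 12.2 + 9.4) / 11 = 99.1000 / 11 = 9.0091
UCL = X̄̄ + A₂·R̄ = 852.2909 + 0.419 × 9.0091 = 856.0657

856.066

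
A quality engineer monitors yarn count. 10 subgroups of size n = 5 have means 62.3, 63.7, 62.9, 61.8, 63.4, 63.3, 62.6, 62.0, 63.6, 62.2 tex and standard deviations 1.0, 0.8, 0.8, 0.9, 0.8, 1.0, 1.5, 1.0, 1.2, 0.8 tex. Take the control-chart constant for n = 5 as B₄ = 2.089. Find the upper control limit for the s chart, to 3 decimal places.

2.047

s̄ = (1.0 + 0.8 + 0.8 + 0.9 + 0.8 + 1.0 + 1.5 + 1.0 + 1.2 + 0.8) / 10 = 0.9800
UCL_s = B₄·s̄ = 2.089 × 0.9800 = 2.0472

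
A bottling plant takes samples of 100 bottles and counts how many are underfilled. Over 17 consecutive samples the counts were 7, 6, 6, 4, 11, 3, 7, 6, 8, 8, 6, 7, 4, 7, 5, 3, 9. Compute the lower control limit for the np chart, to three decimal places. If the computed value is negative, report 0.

p̄ = Σdᵢ / (k·n) = 107 / (17 × 100) = 0.06294
LCL = np̄ − 3·√(np̄(1−p̄)) = 6.2941 − 3 × 2.4286 = -0.9916 → 0 (negative, so LCL = 0)

0.000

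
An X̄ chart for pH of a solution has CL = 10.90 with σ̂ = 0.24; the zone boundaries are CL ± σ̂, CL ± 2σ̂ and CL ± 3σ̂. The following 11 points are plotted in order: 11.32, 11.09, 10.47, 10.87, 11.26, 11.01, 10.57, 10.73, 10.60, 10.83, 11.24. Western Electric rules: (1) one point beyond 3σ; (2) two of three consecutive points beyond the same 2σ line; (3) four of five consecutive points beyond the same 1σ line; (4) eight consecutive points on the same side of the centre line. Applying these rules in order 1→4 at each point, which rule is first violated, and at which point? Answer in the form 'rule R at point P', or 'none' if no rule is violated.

Zone of each point (C = within 1σ̂, B = 1σ̂–2σ̂, A = 2σ̂–3σ̂, * = beyond 3σ̂; sign = side of CL): 1:+B, 2:+C, 3:-B, 4:-C, 5:+B, 6:+C, 7:-B, 8:-C, 9:-B, 10:-C, 11:+B
No rule fires across all 11 points.

none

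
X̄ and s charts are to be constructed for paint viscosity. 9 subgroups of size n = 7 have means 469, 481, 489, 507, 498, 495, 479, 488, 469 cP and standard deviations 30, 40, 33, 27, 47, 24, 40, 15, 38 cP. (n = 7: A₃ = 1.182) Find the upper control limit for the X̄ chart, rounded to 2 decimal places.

X̄̄ = (469 + 481 + 489 + 507 + 498 + 495 + 479 + 488 + 469) / 9 = 486.1111
s̄ = (30 + 40 + 33 + 27 + 47 + 24 + 40 + 15 + 38) / 9 = 32.6667
UCL = X̄̄ + A₃·s̄ = 486.1111 + 1.182 × 32.6667 = 524.7231

524.72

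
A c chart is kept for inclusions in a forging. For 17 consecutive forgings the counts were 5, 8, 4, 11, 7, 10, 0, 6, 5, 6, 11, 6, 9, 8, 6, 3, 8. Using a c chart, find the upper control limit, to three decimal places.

14.382

c̄ = (5 + 8 + 4 + 11 + 7 + 10 + 0 + 6 + 5 + 6 + 11 + 6 + 9 + 8 + 6 + 3 + 8) / 17 = 113 / 17 = 6.6471
UCL = c̄ + 3√c̄ = 6.6471 + 3 × √6.6471 = 6.6471 + 3 × 2.5782 = 14.3816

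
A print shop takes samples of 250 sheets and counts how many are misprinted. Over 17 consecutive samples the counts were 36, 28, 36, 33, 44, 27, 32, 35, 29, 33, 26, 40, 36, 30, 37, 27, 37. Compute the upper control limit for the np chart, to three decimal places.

p̄ = Σdᵢ / (k·n) = 566 / (17 × 250) = 0.13318
UCL = np̄ + 3·√(np̄(1−p̄)) = 33.2941 + 3 × √(33.2941×0.86682) = 33.2941 + 3 × 5.3722 = 49.4106

49.411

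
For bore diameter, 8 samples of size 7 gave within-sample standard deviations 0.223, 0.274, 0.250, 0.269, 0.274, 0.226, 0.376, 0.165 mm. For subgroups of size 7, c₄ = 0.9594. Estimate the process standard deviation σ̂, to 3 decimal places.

0.268

s̄ = (0.223 + 0.274 + 0.250 + 0.269 + 0.274 + 0.226 + 0.376 + 0.165) / 8 = 0.2571
σ̂ = s̄ / c₄ = 0.2571 / 0.9594 = 0.2680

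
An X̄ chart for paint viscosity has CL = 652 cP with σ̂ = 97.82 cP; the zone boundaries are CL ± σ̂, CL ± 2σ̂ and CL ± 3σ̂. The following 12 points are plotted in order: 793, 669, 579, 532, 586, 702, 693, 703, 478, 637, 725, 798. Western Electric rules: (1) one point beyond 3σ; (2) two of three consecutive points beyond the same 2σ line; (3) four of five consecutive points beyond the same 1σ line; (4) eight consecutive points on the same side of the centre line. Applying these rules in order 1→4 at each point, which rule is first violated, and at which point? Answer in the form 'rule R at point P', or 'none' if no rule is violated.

Zone of each point (C = within 1σ̂, B = 1σ̂–2σ̂, A = 2σ̂–3σ̂, * = beyond 3σ̂; sign = side of CL): 1:+B, 2:+C, 3:-C, 4:-B, 5:-C, 6:+C, 7:+C, 8:+C, 9:-B, 10:-C, 11:+C, 12:+B
No rule fires across all 12 points.

none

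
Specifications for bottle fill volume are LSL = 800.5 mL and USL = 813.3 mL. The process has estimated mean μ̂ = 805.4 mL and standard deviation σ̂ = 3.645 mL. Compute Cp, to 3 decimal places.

Cp = (USL − LSL) / (6σ̂) = (813.3 − 800.5) / (6 × 3.645) = 12.8000 / 21.8700 = 0.5853

0.585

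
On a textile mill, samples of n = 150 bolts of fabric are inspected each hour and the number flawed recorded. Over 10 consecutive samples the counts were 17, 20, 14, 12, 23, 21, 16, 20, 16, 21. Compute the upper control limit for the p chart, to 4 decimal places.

0.1996

p̄ = Σdᵢ / (k·n) = 180 / (10 × 150) = 0.12000
UCL = p̄ + 3·√(p̄(1−p̄)/n) = 0.12000 + 3 × √(0.12000×0.88000/150) = 0.12000 + 3 × 0.02653 = 0.19960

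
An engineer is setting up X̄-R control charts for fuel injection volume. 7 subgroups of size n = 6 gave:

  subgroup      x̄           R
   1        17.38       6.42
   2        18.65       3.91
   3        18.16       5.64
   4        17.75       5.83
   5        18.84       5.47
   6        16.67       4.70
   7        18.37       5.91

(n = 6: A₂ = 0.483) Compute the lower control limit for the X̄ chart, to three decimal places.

X̄̄ = (17.38 + 18.65 + 18.16 + 17.75 + 18.84 + 16.67 + 18.37) / 7 = 125.8200 / 7 = 17.9743
R̄ = (6.42 + 3.91 + 5.64 + 5.83 + 5.47 + 4.70 + 5.91) / 7 = 37.8800 / 7 = 5.4114
LCL = X̄̄ − A₂·R̄ = 17.9743 − 0.483 × 5.4114 = 15.3606

15.361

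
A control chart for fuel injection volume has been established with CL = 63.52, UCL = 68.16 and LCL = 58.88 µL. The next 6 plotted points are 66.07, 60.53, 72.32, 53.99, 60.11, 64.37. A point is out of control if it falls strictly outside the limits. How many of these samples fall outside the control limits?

2

Compare each point to [58.88, 68.16]: sample 3 = 72.32 > UCL; sample 4 = 53.99 < LCL.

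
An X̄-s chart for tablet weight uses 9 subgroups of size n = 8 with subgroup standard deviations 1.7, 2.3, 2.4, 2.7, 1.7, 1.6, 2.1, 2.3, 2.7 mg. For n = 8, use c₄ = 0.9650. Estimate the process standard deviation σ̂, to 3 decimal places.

s̄ = (1.7 + 2.3 + 2.4 + 2.7 + 1.7 + 1.6 + 2.1 + 2.3 + 2.7) / 9 = 2.1667
σ̂ = s̄ / c₄ = 2.1667 / 0.9650 = 2.2453

2.245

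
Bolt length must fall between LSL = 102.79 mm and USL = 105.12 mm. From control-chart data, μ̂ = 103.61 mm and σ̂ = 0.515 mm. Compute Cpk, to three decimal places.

0.531

Cpu = (USL − μ̂) / (3σ̂) = (105.12 − 103.61) / (3 × 0.515) = 0.9773; Cpl = (μ̂ − LSL) / (3σ̂) = (103.61 − 102.79) / (3 × 0.515) = 0.5307; Cpk = min(Cpu, Cpl) = 0.5307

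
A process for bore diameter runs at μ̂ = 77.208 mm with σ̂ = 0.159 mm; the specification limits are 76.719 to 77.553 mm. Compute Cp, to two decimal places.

Cp = (USL − LSL) / (6σ̂) = (77.553 − 76.719) / (6 × 0.159) = 0.8340 / 0.9540 = 0.8742

0.87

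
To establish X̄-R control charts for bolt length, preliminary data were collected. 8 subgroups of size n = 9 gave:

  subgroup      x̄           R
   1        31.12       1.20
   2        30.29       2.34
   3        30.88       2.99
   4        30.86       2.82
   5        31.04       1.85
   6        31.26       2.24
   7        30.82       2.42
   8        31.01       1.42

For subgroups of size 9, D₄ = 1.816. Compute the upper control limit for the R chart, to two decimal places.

R̄ = (1.20 + 2.34 + 2.99 + 2.82 + 1.85 + 2.24 + 2.42 + 1.42) / 8 = 17.2800 / 8 = 2.1600
UCL_R = D₄·R̄ = 1.816 × 2.1600 = 3.9226

3.92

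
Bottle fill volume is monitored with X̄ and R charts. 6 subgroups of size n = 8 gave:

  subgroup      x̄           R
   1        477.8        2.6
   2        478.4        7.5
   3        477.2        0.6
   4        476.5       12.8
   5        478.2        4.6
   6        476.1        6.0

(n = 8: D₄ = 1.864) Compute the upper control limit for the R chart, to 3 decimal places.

R̄ = (2.6 + 7.5 + 0.6 + 12.8 + 4.6 + 6.0) / 6 = 34.1000 / 6 = 5.6833
UCL_R = D₄·R̄ = 1.864 × 5.6833 = 10.5937

10.594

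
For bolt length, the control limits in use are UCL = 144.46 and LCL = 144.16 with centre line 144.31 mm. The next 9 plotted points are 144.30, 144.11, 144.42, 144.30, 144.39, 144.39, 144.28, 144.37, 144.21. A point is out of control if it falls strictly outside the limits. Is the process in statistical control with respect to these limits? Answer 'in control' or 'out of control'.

Compare each point to [144.16, 144.46]: sample 2 = 144.11 < LCL.

out of control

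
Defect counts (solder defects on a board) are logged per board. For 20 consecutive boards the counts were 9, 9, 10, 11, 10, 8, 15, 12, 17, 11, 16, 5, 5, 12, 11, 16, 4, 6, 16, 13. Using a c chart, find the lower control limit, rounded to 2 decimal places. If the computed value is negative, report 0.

c̄ = (9 + 9 + 10 + 11 + 10 + 8 + 15 + 12 + 17 + 11 + 16 + 5 + 5 + 12 + 11 + 16 + 4 + 6 + 16 + 13) / 20 = 216 / 20 = 10.8000
LCL = c̄ − 3√c̄ = 10.8000 − 3 × 3.2863 = 0.9410

0.94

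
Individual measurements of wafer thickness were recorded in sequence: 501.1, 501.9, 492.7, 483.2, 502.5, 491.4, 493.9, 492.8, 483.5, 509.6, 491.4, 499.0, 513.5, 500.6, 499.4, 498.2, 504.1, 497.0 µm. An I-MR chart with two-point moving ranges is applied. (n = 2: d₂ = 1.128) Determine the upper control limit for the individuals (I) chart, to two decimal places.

X̄ = (501.1 + 501.9 + 492.7 + 483.2 + 502.5 + 491.4 + 493.9 + 492.8 + 483.5 + 509.6 + 491.4 + 499.0 + 513.5 + 500.6 + 499.4 + 498.2 + 504.1 + 497.0) / 18 = 497.5444
Moving ranges: 0.8, 9.2, 9.5, 19.3, 11.1, 2.5, 1.1, 9.3, 26.1, 18.2, 7.6, 14.5, 12.9, 1.2, 1.2, 5.9, 7.1; M̄R̄ = 157.5000 / 17 = 9.2647
UCL = X̄ + 3·M̄R̄/d₂ = 497.5444 + 3 × 9.2647 / 1.128 = 522.1846

522.18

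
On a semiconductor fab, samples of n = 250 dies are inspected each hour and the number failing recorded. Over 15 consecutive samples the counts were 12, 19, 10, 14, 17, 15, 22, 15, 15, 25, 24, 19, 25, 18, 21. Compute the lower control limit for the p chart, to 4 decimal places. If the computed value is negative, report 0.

p̄ = Σdᵢ / (k·n) = 271 / (15 × 250) = 0.07227
LCL = p̄ − 3·√(p̄(1−p̄)/n) = 0.07227 − 3 × 0.01638 = 0.02314

0.0231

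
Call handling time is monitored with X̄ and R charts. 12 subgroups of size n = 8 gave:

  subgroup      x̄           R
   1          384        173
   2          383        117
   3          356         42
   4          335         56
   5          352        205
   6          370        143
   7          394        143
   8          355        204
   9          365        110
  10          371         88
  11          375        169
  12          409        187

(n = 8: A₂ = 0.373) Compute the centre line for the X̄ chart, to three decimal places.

X̄̄ = (384 + 383 + 356 + 335 + 352 + 370 + 394 + 355 + 365 + 371 + 375 + 409) / 12 = 4449.0000 / 12 = 370.7500
CL = X̄̄ = 370.7500

370.750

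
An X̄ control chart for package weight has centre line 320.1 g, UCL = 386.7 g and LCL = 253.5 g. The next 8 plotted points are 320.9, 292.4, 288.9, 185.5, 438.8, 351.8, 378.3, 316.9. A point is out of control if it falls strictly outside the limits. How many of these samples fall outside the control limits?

2

Compare each point to [253.5, 386.7]: sample 4 = 185.5 < LCL; sample 5 = 438.8 > UCL.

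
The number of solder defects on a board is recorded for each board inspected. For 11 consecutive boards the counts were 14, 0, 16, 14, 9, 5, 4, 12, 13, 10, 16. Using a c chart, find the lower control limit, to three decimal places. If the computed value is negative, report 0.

c̄ = (14 + 0 + 16 + 14 + 9 + 5 + 4 + 12 + 13 + 10 + 16) / 11 = 113 / 11 = 10.2727
LCL = c̄ − 3√c̄ = 10.2727 − 3 × 3.2051 = 0.6574

0.657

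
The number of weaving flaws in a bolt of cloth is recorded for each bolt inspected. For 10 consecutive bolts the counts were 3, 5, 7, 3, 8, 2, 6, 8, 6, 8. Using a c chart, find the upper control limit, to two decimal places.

c̄ = (3 + 5 + 7 + 3 + 8 + 2 + 6 + 8 + 6 + 8) / 10 = 56 / 10 = 5.6000
UCL = c̄ + 3√c̄ = 5.6000 + 3 × √5.6000 = 5.6000 + 3 × 2.3664 = 12.6993

12.70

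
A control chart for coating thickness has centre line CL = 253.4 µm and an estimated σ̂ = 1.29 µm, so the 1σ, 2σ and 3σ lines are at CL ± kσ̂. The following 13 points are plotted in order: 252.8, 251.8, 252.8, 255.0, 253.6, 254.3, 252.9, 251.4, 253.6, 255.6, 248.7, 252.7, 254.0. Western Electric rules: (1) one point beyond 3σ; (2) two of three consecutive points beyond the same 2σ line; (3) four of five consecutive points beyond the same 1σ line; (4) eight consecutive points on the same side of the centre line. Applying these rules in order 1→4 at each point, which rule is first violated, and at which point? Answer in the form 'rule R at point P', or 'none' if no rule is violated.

rule 1 at point 11

Zone of each point (C = within 1σ̂, B = 1σ̂–2σ̂, A = 2σ̂–3σ̂, * = beyond 3σ̂; sign = side of CL): 1:-C, 2:-B, 3:-C, 4:+B, 5:+C, 6:+C, 7:-C, 8:-B, 9:+C, 10:+B, 11:-*, 12:-C, 13:+C
Rule 1 (one point beyond the 3σ limits) is satisfied at point 11.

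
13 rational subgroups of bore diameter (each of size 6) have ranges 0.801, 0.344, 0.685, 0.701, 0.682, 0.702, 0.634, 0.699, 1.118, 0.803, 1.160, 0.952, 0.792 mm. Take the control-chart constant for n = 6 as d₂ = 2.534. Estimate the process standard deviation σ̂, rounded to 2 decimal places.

R̄ = (0.801 + 0.344 + 0.685 + 0.701 + 0.682 + 0.702 + 0.634 + 0.699 + 1.118 + 0.803 + 1.160 + 0.952 + 0.792) / 13 = 0.7748
σ̂ = R̄ / d₂ = 0.7748 / 2.534 = 0.3058

0.31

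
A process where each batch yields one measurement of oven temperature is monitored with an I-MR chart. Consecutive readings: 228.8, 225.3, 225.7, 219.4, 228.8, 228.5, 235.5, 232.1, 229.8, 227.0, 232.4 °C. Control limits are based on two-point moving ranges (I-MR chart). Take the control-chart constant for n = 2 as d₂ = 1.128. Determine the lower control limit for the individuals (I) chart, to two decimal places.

X̄ = (228.8 + 225.3 + 225.7 + 219.4 + 228.8 + 228.5 + 235.5 + 232.1 + 229.8 + 227.0 + 232.4) / 11 = 228.4818
Moving ranges: 3.5, 0.4, 6.3, 9.4, 0.3, 7.0, 3.4, 2.3, 2.8, 5.4; M̄R̄ = 40.8000 / 10 = 4.0800
LCL = X̄ − 3·M̄R̄/d₂ = 228.4818 − 3 × 4.0800 / 1.128 = 217.6308

217.63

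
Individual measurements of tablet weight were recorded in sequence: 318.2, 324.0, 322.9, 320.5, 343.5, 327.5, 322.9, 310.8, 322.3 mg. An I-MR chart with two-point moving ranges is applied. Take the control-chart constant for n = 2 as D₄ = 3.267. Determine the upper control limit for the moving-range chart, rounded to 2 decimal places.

Moving ranges: 5.8, 1.1, 2.4, 23.0, 16.0, 4.6, 12.1, 11.5; M̄R̄ = 76.5000 / 8 = 9.5625
UCL_MR = D₄·M̄R̄ = 3.267 × 9.5625 = 31.2407

31.24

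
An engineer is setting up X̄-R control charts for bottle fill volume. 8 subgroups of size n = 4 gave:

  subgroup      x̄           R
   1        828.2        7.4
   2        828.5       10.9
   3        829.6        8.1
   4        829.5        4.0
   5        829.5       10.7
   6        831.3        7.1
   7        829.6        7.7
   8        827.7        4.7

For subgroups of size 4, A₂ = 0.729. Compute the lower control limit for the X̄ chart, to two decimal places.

823.72

X̄̄ = (828.2 + 828.5 + 829.6 + 829.5 + 829.5 + 831.3 + 829.6 + 827.7) / 8 = 6633.9000 / 8 = 829.2375
R̄ = (7.4 + 10.9 + 8.1 + 4.0 + 10.7 + 7.1 + 7.7 + 4.7) / 8 = 60.6000 / 8 = 7.5750
LCL = X̄̄ − A₂·R̄ = 829.2375 − 0.729 × 7.5750 = 823.7153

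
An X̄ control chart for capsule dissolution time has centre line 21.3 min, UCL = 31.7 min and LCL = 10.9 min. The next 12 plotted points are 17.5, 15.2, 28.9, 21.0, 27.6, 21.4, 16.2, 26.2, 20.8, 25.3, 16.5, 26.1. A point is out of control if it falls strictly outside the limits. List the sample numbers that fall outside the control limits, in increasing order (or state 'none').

All 12 points lie within [10.9, 31.7].

none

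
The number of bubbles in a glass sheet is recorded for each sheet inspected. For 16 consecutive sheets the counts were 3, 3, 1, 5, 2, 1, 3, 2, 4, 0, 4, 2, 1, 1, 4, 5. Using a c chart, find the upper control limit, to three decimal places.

7.365

c̄ = (3 + 3 + 1 + 5 + 2 + 1 + 3 + 2 + 4 + 0 + 4 + 2 + 1 + 1 + 4 + 5) / 16 = 41 / 16 = 2.5625
UCL = c̄ + 3√c̄ = 2.5625 + 3 × √2.5625 = 2.5625 + 3 × 1.6008 = 7.3648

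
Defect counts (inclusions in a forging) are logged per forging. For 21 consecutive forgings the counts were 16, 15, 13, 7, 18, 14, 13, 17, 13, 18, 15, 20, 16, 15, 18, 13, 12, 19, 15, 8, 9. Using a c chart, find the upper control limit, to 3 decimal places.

c̄ = (16 + 15 + 13 + 7 + 18 + 14 + 13 + 17 + 13 + 18 + 15 + 20 + 16 + 15 + 18 + 13 + 12 + 19 + 15 + 8 + 9) / 21 = 304 / 21 = 14.4762
UCL = c̄ + 3√c̄ = 14.4762 + 3 × √14.4762 = 14.4762 + 3 × 3.8048 = 25.8905

25.890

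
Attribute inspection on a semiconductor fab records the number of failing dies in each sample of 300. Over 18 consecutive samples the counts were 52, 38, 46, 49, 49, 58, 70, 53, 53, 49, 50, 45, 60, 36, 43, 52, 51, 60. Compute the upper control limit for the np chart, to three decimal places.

p̄ = Σdᵢ / (k·n) = 914 / (18 × 300) = 0.16926
UCL = np̄ + 3·√(np̄(1−p̄)) = 50.7778 + 3 × √(50.7778×0.83074) = 50.7778 + 3 × 6.4949 = 70.2623

70.262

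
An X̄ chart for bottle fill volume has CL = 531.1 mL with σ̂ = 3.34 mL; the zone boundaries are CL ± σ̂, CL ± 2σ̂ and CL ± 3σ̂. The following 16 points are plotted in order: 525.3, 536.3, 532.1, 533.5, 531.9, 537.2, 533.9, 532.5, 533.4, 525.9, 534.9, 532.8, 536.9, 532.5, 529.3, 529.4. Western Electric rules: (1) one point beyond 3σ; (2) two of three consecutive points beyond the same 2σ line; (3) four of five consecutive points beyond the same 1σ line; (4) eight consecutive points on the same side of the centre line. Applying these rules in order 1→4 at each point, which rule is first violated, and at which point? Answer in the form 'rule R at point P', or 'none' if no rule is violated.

Zone of each point (C = within 1σ̂, B = 1σ̂–2σ̂, A = 2σ̂–3σ̂, * = beyond 3σ̂; sign = side of CL): 1:-B, 2:+B, 3:+C, 4:+C, 5:+C, 6:+B, 7:+C, 8:+C, 9:+C, 10:-B, 11:+B, 12:+C, 13:+B, 14:+C, 15:-C, 16:-C
Rule 4 (eight consecutive points on the same side of the centre line) is satisfied at point 9.

rule 4 at point 9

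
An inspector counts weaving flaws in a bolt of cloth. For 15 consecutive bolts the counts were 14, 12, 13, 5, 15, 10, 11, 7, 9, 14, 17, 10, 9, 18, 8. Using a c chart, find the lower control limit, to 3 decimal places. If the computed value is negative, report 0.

1.308

c̄ = (14 + 12 + 13 + 5 + 15 + 10 + 11 + 7 + 9 + 14 + 17 + 10 + 9 + 18 + 8) / 15 = 172 / 15 = 11.4667
LCL = c̄ − 3√c̄ = 11.4667 − 3 × 3.3862 = 1.3079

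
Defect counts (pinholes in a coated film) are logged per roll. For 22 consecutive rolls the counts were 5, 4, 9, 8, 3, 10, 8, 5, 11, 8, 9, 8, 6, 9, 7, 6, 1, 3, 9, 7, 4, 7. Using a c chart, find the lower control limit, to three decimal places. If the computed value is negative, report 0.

0.000

c̄ = (5 + 4 + 9 + 8 + 3 + 10 + 8 + 5 + 11 + 8 + 9 + 8 + 6 + 9 + 7 + 6 + 1 + 3 + 9 + 7 + 4 + 7) / 22 = 147 / 22 = 6.6818
LCL = c̄ − 3√c̄ = 6.6818 − 3 × 2.5849 = -1.0729 → 0 (cannot be negative)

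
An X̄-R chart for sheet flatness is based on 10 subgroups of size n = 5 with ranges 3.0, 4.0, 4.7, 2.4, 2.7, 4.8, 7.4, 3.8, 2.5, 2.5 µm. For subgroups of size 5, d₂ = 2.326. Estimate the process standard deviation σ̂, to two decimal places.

1.63

R̄ = (3.0 + 4.0 + 4.7 + 2.4 + 2.7 + 4.8 + 7.4 + 3.8 + 2.5 + 2.5) / 10 = 3.7800
σ̂ = R̄ / d₂ = 3.7800 / 2.326 = 1.6251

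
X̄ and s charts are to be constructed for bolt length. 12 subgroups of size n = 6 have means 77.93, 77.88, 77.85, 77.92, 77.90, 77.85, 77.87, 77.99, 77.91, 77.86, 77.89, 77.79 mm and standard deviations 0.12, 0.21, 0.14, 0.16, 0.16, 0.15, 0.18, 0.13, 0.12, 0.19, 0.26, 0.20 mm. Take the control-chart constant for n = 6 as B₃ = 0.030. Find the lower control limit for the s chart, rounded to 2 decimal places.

s̄ = (0.12 + 0.21 + 0.14 + 0.16 + 0.16 + 0.15 + 0.18 + 0.13 + 0.12 + 0.19 + 0.26 + 0.20) / 12 = 0.1683
LCL_s = B₃·s̄ = 0.030 × 0.1683 = 0.0050

0.01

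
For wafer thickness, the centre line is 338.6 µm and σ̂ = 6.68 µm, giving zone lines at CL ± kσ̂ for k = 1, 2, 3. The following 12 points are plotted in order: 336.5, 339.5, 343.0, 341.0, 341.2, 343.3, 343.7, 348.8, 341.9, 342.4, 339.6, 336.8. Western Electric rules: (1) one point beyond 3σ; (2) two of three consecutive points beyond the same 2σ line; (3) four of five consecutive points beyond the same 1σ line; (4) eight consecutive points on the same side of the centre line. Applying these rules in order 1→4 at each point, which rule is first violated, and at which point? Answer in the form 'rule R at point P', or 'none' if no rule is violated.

Zone of each point (C = within 1σ̂, B = 1σ̂–2σ̂, A = 2σ̂–3σ̂, * = beyond 3σ̂; sign = side of CL): 1:-C, 2:+C, 3:+C, 4:+C, 5:+C, 6:+C, 7:+C, 8:+B, 9:+C, 10:+C, 11:+C, 12:-C
Rule 4 (eight consecutive points on the same side of the centre line) is satisfied at point 9.

rule 4 at point 9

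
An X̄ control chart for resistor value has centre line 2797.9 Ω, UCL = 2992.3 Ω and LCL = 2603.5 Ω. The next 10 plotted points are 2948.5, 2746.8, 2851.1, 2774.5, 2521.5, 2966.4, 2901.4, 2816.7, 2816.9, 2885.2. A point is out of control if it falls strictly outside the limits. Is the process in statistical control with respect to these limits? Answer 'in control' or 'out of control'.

Compare each point to [2603.5, 2992.3]: sample 5 = 2521.5 < LCL.

out of control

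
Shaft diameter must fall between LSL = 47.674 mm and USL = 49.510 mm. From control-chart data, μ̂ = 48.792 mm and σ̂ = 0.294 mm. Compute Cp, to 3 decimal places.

1.041

Cp = (USL − LSL) / (6σ̂) = (49.510 − 47.674) / (6 × 0.294) = 1.8360 / 1.7640 = 1.0408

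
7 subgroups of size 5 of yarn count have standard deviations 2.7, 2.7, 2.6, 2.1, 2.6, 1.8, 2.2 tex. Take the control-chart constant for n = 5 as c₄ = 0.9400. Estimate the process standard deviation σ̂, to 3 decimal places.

s̄ = (2.7 + 2.7 + 2.6 + 2.1 + 2.6 + 1.8 + 2.2) / 7 = 2.3857
σ̂ = s̄ / c₄ = 2.3857 / 0.9400 = 2.5380

2.538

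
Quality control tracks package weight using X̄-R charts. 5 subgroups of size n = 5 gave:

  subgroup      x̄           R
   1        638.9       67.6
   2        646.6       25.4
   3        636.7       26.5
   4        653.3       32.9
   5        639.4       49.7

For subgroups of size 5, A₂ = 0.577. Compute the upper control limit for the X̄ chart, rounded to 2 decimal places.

666.30

X̄̄ = (638.9 + 646.6 + 636.7 + 653.3 + 639.4) / 5 = 3214.9000 / 5 = 642.9800
R̄ = (67.6 + 25.4 + 26.5 + 32.9 + 49.7) / 5 = 202.1000 / 5 = 40.4200
UCL = X̄̄ + A₂·R̄ = 642.9800 + 0.577 × 40.4200 = 666.3023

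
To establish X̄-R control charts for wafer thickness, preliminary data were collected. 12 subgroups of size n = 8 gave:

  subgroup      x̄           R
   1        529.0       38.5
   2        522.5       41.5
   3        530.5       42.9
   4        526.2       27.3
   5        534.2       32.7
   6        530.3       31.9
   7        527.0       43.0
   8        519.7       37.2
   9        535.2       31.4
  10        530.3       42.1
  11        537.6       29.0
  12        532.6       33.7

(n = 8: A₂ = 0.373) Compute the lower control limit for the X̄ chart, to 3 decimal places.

X̄̄ = (529.0 + 522.5 + 530.5 + 526.2 + 534.2 + 530.3 + 527.0 + 519.7 + 535.2 + 530.3 + 537.6 + 532.6) / 12 = 6355.1000 / 12 = 529.5917
R̄ = (38.5 + 41.5 + 42.9 + 27.3 + 32.7 + 31.9 + 43.0 + 37.2 + 31.4 + 42.1 + 29.0 + 33.7) / 12 = 431.2000 / 12 = 35.9333
LCL = X̄̄ − A₂·R̄ = 529.5917 − 0.373 × 35.9333 = 516.1885

516.189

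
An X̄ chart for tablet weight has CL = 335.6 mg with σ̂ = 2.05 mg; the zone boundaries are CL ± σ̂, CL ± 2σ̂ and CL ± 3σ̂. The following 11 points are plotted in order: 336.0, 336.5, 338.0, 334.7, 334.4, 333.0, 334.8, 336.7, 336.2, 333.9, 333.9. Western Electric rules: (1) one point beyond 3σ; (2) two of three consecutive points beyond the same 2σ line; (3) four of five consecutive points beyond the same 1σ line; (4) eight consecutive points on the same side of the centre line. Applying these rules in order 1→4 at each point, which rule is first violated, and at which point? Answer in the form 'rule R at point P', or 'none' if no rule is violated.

none

Zone of each point (C = within 1σ̂, B = 1σ̂–2σ̂, A = 2σ̂–3σ̂, * = beyond 3σ̂; sign = side of CL): 1:+C, 2:+C, 3:+B, 4:-C, 5:-C, 6:-B, 7:-C, 8:+C, 9:+C, 10:-C, 11:-C
No rule fires across all 11 points.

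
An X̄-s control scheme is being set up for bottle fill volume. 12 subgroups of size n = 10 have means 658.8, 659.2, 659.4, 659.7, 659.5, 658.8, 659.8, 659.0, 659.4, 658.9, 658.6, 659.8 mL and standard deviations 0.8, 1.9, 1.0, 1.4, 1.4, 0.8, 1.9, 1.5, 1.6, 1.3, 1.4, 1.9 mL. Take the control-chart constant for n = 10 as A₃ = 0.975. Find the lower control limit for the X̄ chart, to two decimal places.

X̄̄ = (658.8 + 659.2 + 659.4 + 659.7 + 659.5 + 658.8 + 659.8 + 659.0 + 659.4 + 658.9 + 658.6 + 659.8) / 12 = 659.2417
s̄ = (0.8 + 1.9 + 1.0 + 1.4 + 1.4 + 0.8 + 1.9 + 1.5 + 1.6 + 1.3 + 1.4 + 1.9) / 12 = 1.4083
LCL = X̄̄ − A₃·s̄ = 659.2417 − 0.975 × 1.4083 = 657.8685

657.87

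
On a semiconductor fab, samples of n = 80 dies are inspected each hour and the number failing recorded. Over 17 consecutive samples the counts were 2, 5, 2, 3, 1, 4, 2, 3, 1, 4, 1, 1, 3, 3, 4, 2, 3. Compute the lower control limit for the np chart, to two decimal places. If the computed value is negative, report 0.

0.00

p̄ = Σdᵢ / (k·n) = 44 / (17 × 80) = 0.03235
LCL = np̄ − 3·√(np̄(1−p̄)) = 2.5882 − 3 × 1.5826 = -2.1594 → 0 (negative, so LCL = 0)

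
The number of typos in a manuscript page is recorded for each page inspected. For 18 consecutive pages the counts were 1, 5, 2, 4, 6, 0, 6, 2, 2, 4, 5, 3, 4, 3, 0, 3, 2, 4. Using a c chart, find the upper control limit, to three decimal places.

8.403

c̄ = (1 + 5 + 2 + 4 + 6 + 0 + 6 + 2 + 2 + 4 + 5 + 3 + 4 + 3 + 0 + 3 + 2 + 4) / 18 = 56 / 18 = 3.1111
UCL = c̄ + 3√c̄ = 3.1111 + 3 × √3.1111 = 3.1111 + 3 × 1.7638 = 8.4026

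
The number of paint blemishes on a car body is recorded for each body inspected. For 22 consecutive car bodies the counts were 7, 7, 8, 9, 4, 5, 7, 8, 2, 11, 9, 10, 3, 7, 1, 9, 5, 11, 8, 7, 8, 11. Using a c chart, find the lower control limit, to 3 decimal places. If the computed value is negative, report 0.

0.000

c̄ = (7 + 7 + 8 + 9 + 4 + 5 + 7 + 8 + 2 + 11 + 9 + 10 + 3 + 7 + 1 + 9 + 5 + 11 + 8 + 7 + 8 + 11) / 22 = 157 / 22 = 7.1364
LCL = c̄ − 3√c̄ = 7.1364 − 3 × 2.6714 = -0.8778 → 0 (cannot be negative)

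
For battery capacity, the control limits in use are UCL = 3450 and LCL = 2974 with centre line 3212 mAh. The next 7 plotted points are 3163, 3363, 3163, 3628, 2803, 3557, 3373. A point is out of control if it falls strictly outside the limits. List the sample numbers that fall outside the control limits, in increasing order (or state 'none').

4, 5, 6

Compare each point to [2974, 3450]: sample 4 = 3628 > UCL; sample 5 = 2803 < LCL; sample 6 = 3557 > UCL.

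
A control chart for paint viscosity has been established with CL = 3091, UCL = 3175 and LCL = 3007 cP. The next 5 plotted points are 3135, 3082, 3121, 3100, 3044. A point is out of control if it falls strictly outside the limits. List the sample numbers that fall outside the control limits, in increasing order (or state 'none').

All 5 points lie within [3007, 3175].

none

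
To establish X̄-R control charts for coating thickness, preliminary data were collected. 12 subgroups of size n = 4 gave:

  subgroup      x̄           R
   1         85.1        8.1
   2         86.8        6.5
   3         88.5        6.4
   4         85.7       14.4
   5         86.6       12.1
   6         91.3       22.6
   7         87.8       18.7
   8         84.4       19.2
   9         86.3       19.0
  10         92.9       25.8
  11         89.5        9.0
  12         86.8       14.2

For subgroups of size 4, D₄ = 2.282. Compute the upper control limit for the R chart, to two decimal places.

33.47

R̄ = (8.1 + 6.5 + 6.4 + 14.4 + 12.1 + 22.6 + 18.7 + 19.2 + 19.0 + 25.8 + 9.0 + 14.2) / 12 = 176.0000 / 12 = 14.6667
UCL_R = D₄·R̄ = 2.282 × 14.6667 = 33.4693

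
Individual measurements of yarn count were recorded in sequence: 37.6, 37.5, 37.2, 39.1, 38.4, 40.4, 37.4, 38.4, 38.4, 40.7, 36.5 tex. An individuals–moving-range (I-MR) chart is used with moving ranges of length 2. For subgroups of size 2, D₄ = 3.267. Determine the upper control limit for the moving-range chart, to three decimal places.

5.064

Moving ranges: 0.1, 0.3, 1.9, 0.7, 2.0, 3.0, 1.0, 0.0, 2.3, 4.2; M̄R̄ = 15.5000 / 10 = 1.5500
UCL_MR = D₄·M̄R̄ = 3.267 × 1.5500 = 5.0639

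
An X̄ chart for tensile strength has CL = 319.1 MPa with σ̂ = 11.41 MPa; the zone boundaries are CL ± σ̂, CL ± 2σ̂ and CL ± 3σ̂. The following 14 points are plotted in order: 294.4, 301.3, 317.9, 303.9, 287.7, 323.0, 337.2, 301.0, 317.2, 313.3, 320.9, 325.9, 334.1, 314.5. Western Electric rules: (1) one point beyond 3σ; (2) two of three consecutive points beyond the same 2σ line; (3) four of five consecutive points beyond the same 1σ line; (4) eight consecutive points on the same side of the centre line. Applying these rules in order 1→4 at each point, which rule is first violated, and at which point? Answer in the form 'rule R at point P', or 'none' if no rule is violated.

rule 3 at point 5

Zone of each point (C = within 1σ̂, B = 1σ̂–2σ̂, A = 2σ̂–3σ̂, * = beyond 3σ̂; sign = side of CL): 1:-A, 2:-B, 3:-C, 4:-B, 5:-A, 6:+C, 7:+B, 8:-B, 9:-C, 10:-C, 11:+C, 12:+C, 13:+B, 14:-C
Rule 3 (four of five consecutive points beyond the same 1σ limit) is satisfied at point 5.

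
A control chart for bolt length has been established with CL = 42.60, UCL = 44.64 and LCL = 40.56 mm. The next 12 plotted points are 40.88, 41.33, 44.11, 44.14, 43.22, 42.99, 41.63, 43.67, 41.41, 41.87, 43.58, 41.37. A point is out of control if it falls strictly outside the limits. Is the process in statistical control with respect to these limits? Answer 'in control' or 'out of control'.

in control

All 12 points lie within [40.56, 44.64].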